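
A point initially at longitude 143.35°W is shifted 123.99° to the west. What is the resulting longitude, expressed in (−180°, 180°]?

Start at -143.35°; shift −123.99° → -267.34°.
-267.34° lies outside (−180°, 180°]; add 360° → +92.66°.

92.66°E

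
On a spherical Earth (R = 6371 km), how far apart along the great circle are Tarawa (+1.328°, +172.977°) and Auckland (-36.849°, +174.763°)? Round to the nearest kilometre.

Δλ = 174.763 − 172.977 = 1.786°.
Δφ = -36.849 − 1.328 = -38.177°.
a = sin²(Δφ/2) + cos φ₁ · cos φ₂ · sin²(Δλ/2) = 0.107142.
c = 2·atan2(√a, √(1−a)) = 0.66694 rad → d = 6371·c ≈ 4249.09 km.

4249 km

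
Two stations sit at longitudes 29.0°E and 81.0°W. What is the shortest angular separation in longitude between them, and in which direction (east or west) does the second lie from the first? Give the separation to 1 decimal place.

Raw difference: -81.0 − 29.0 = -110.0°.
Normalise into (−180°, 180°]: -110.0° stays -110.0°.
Negative ⇒ the second point lies to the west; separation 110.0°.

110.0° west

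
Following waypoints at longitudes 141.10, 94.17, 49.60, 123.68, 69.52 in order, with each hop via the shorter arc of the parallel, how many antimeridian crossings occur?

Leg 1: +141.10° → +94.17°, shortest Δλ = -46.93° (west) — does not cross 180°.
Leg 2: +94.17° → +49.60°, shortest Δλ = -44.57° (west) — does not cross 180°.
Leg 3: +49.60° → +123.68°, shortest Δλ = 74.08° (east) — does not cross 180°.
Leg 4: +123.68° → +69.52°, shortest Δλ = -54.16° (west) — does not cross 180°.
Total crossings: 0.

0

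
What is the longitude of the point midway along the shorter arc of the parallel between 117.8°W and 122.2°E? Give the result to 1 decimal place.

177.8°W

Signed shortest Δλ from -117.8° to +122.2° is -120.0°.
Midpoint longitude = -117.8° + (-120.0°)/2 = -117.8° − 60.0° = -177.8°.
(The naïve average (-117.8 + +122.2)/2 = 2.2° is on the wrong side of the globe.)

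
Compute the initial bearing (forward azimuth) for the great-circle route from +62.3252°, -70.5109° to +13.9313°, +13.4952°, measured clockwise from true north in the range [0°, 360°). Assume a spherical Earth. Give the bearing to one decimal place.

88.7°

Δλ = 13.4952 − -70.5109 = 84.0061°.
θ = atan2( sin Δλ · cos φ₂ , cos φ₁ · sin φ₂ − sin φ₁ · cos φ₂ · cos Δλ )
  = atan2(0.96528, 0.02206) = 88.691° → normalised to [0°, 360°): 88.691°.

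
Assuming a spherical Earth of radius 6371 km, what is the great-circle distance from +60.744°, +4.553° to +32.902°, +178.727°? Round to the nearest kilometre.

9589 km

Δλ = 178.727 − 4.553 = 174.174°.
Δφ = 32.902 − 60.744 = -27.842°.
a = sin²(Δφ/2) + cos φ₁ · cos φ₂ · sin²(Δλ/2) = 0.467144.
c = 2·atan2(√a, √(1−a)) = 1.50504 rad → d = 6371·c ≈ 9588.60 km.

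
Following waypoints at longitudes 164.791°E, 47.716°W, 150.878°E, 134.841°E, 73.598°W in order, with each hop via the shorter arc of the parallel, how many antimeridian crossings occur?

Leg 1: +164.791° → -47.716°, shortest Δλ = 147.493° (east) — crosses 180°.
Leg 2: -47.716° → +150.878°, shortest Δλ = -161.406° (west) — crosses 180°.
Leg 3: +150.878° → +134.841°, shortest Δλ = -16.037° (west) — does not cross 180°.
Leg 4: +134.841° → -73.598°, shortest Δλ = 151.561° (east) — crosses 180°.
Total crossings: 3.

3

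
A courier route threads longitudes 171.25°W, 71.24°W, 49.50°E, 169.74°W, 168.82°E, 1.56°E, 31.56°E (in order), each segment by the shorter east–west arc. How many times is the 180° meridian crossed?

2

Leg 1: -171.25° → -71.24°, shortest Δλ = 100.01° (east) — does not cross 180°.
Leg 2: -71.24° → +49.50°, shortest Δλ = 120.74° (east) — does not cross 180°.
Leg 3: +49.50° → -169.74°, shortest Δλ = 140.76° (east) — crosses 180°.
Leg 4: -169.74° → +168.82°, shortest Δλ = -21.44° (west) — crosses 180°.
Leg 5: +168.82° → +1.56°, shortest Δλ = -167.26° (west) — does not cross 180°.
Leg 6: +1.56° → +31.56°, shortest Δλ = 30.0° (east) — does not cross 180°.
Total crossings: 2.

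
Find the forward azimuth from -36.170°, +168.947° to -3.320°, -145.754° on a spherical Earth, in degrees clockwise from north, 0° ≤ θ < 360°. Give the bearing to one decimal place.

62.6°

Δλ = -145.754 − 168.947 = -314.701°; wrapped into (−180°, 180°]: 45.299°.
θ = atan2( sin Δλ · cos φ₂ , cos φ₁ · sin φ₂ − sin φ₁ · cos φ₂ · cos Δλ )
  = atan2(0.70959, 0.36769) = 62.608° → normalised to [0°, 360°): 62.608°.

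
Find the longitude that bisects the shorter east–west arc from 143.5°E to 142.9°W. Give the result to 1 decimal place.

179.7°W

Signed shortest Δλ from +143.5° to -142.9° is +73.6°.
Midpoint longitude = +143.5° + (+73.6°)/2 = +143.5° + 36.8° = +180.3°.
Normalise into (−180°, 180°]: -179.7°.
(The naïve average (+143.5 + -142.9)/2 = 0.3° is on the wrong side of the globe.)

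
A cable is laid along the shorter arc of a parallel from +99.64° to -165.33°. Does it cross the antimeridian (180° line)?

Naïve |-165.33 − 99.64| = 264.97° > 180°, so the shorter arc goes the other way round — across 180°.
Signed shortest Δλ = ((-165.33 − 99.64 + 180) mod 360) − 180 = 95.03°.
Going east by 95.03° from +99.64° passes through 180° before reaching -165.33°.

Yes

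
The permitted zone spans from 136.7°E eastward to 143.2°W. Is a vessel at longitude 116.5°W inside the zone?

No

Band width going east from +136.7° to -143.2°: ((-143.2 − 136.7) mod 360) = 80.1°.
Offset of -116.5° east of the west edge: ((-116.5 − 136.7) mod 360) = 106.8°.
106.8° > 80.1° ⇒ outside.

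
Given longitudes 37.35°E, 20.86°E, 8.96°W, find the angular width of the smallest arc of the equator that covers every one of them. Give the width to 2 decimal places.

Sort the longitudes: -8.96°, +20.86°, +37.35°.
Eastward gaps between consecutive values (wrapping around): 29.82°, 16.49°, 313.69°.
Largest gap = 313.69° ⇒ minimal covering band is its complement: 360° − 313.69° = 46.31°.
Band runs from -8.96° eastward to +37.35°.

46.31°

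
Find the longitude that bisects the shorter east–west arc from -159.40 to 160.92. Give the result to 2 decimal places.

Signed shortest Δλ from -159.40° to +160.92° is -39.68°.
Midpoint longitude = -159.40° + (-39.68°)/2 = -159.40° − 19.84° = -179.24°.
(The naïve average (-159.40 + +160.92)/2 = 0.76° is on the wrong side of the globe.)

-179.24°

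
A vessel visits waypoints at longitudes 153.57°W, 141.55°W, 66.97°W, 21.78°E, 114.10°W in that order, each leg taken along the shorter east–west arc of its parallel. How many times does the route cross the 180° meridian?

Leg 1: -153.57° → -141.55°, shortest Δλ = 12.02° (east) — does not cross 180°.
Leg 2: -141.55° → -66.97°, shortest Δλ = 74.58° (east) — does not cross 180°.
Leg 3: -66.97° → +21.78°, shortest Δλ = 88.75° (east) — does not cross 180°.
Leg 4: +21.78° → -114.10°, shortest Δλ = -135.88° (west) — does not cross 180°.
Total crossings: 0.

0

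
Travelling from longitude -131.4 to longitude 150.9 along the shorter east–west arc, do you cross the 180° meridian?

Naïve |150.9 − -131.4| = 282.3° > 180°, so the shorter arc goes the other way round — across 180°.
Signed shortest Δλ = ((150.9 − -131.4 + 180) mod 360) − 180 = -77.7°.
Going west by 77.7° from -131.4° passes through 180° before reaching +150.9°.

Yes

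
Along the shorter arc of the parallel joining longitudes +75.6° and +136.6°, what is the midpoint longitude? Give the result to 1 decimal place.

Signed shortest Δλ from +75.6° to +136.6° is +61.0°.
Midpoint longitude = +75.6° + (+61.0°)/2 = +75.6° + 30.5° = +106.1°.

+106.1°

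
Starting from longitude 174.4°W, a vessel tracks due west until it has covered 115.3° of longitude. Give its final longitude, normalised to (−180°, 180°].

Start at -174.4°; shift −115.3° → -289.7°.
-289.7° lies outside (−180°, 180°]; add 360° → +70.3°.

70.3°E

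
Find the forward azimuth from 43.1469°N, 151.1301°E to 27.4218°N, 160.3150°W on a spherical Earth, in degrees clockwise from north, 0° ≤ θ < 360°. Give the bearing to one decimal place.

Δλ = -160.3150 − 151.1301 = -311.4451°; wrapped into (−180°, 180°]: 48.5549°.
θ = atan2( sin Δλ · cos φ₂ , cos φ₁ · sin φ₂ − sin φ₁ · cos φ₂ · cos Δλ )
  = atan2(0.66537, -0.06579) = 95.647° → normalised to [0°, 360°): 95.647°.

95.6°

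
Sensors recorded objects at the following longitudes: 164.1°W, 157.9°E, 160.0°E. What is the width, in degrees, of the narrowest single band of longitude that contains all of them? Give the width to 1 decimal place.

38.0°

Sort the longitudes: -164.1°, +157.9°, +160.0°.
Eastward gaps between consecutive values (wrapping around): 322.0°, 2.1°, 35.9°.
Largest gap = 322.0° ⇒ minimal covering band is its complement: 360° − 322.0° = 38.0°.
Band runs from +157.9° eastward to -164.1°, crossing the antimeridian.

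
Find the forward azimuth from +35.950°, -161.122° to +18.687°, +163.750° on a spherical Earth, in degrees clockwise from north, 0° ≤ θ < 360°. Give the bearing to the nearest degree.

250°

Δλ = 163.750 − -161.122 = 324.872°; wrapped into (−180°, 180°]: -35.128°.
θ = atan2( sin Δλ · cos φ₂ , cos φ₁ · sin φ₂ − sin φ₁ · cos φ₂ · cos Δλ )
  = atan2(-0.54507, -0.19547) = -109.728° → normalised to [0°, 360°): 250.272°.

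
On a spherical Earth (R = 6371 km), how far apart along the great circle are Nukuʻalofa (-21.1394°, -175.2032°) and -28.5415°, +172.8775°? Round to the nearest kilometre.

1456 km

Δλ = 172.8775 − -175.2032 = 348.0807°; wrapped into (−180°, 180°]: -11.9193°.
Δφ = -28.5415 − -21.1394 = -7.4021°.
a = sin²(Δφ/2) + cos φ₁ · cos φ₂ · sin²(Δλ/2) = 0.013000.
c = 2·atan2(√a, √(1−a)) = 0.22853 rad → d = 6371·c ≈ 1455.96 km.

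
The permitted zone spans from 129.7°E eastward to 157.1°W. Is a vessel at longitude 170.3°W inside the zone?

Yes

Band width going east from +129.7° to -157.1°: ((-157.1 − 129.7) mod 360) = 73.2°.
Offset of -170.3° east of the west edge: ((-170.3 − 129.7) mod 360) = 60.0°.
60.0° ≤ 73.2° ⇒ inside.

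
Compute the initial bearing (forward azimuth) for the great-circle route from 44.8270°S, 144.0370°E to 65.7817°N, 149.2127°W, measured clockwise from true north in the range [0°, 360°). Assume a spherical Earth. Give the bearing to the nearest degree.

Δλ = -149.2127 − 144.0370 = -293.2497°; wrapped into (−180°, 180°]: 66.7503°.
θ = atan2( sin Δλ · cos φ₂ , cos φ₁ · sin φ₂ − sin φ₁ · cos φ₂ · cos Δλ )
  = atan2(0.37690, 0.76097) = 26.349° → normalised to [0°, 360°): 26.349°.

26°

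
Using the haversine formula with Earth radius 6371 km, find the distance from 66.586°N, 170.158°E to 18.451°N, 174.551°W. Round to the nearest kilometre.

5466 km

Δλ = -174.551 − 170.158 = -344.709°; wrapped into (−180°, 180°]: 15.291°.
Δφ = 18.451 − 66.586 = -48.135°.
a = sin²(Δφ/2) + cos φ₁ · cos φ₂ · sin²(Δλ/2) = 0.172983.
c = 2·atan2(√a, √(1−a)) = 0.85789 rad → d = 6371·c ≈ 5465.63 km.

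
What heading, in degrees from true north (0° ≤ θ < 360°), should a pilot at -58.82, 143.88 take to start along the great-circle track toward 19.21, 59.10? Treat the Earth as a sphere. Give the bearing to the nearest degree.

Δλ = 59.10 − 143.88 = -84.78°.
θ = atan2( sin Δλ · cos φ₂ , cos φ₁ · sin φ₂ − sin φ₁ · cos φ₂ · cos Δλ )
  = atan2(-0.94040, 0.24385) = -75.463° → normalised to [0°, 360°): 284.537°.

285°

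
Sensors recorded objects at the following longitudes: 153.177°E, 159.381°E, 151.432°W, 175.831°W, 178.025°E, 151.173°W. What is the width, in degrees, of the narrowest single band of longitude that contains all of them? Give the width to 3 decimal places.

55.650°

Sort the longitudes: -175.831°, -151.432°, -151.173°, +153.177°, +159.381°, +178.025°.
Eastward gaps between consecutive values (wrapping around): 24.399°, 0.259°, 304.350°, 6.204°, 18.644°, 6.144°.
Largest gap = 304.350° ⇒ minimal covering band is its complement: 360° − 304.350° = 55.650°.
Band runs from +153.177° eastward to -151.173°, crossing the antimeridian.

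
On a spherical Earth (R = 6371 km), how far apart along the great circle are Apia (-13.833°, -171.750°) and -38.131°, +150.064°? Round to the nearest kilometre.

4624 km

Δλ = 150.064 − -171.750 = 321.814°; wrapped into (−180°, 180°]: -38.186°.
Δφ = -38.131 − -13.833 = -24.298°.
a = sin²(Δφ/2) + cos φ₁ · cos φ₂ · sin²(Δλ/2) = 0.126013.
c = 2·atan2(√a, √(1−a)) = 0.72579 rad → d = 6371·c ≈ 4624.03 km.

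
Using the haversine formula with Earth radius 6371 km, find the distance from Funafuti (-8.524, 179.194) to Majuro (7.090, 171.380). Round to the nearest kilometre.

1940 km

Δλ = 171.380 − 179.194 = -7.814°.
Δφ = 7.090 − -8.524 = 15.614°.
a = sin²(Δφ/2) + cos φ₁ · cos φ₂ · sin²(Δλ/2) = 0.023008.
c = 2·atan2(√a, √(1−a)) = 0.30454 rad → d = 6371·c ≈ 1940.24 km.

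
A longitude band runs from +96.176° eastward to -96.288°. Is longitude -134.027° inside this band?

Band width going east from +96.176° to -96.288°: ((-96.288 − 96.176) mod 360) = 167.536°.
Offset of -134.027° east of the west edge: ((-134.027 − 96.176) mod 360) = 129.797°.
129.797° ≤ 167.536° ⇒ inside.

Yes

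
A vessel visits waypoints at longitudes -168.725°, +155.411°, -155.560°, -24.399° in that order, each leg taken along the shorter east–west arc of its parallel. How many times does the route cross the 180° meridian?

Leg 1: -168.725° → +155.411°, shortest Δλ = -35.864° (west) — crosses 180°.
Leg 2: +155.411° → -155.560°, shortest Δλ = 49.029° (east) — crosses 180°.
Leg 3: -155.560° → -24.399°, shortest Δλ = 131.161° (east) — does not cross 180°.
Total crossings: 2.

2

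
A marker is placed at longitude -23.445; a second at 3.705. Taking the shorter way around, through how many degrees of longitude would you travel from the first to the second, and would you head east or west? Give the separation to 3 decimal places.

27.150° east

Raw difference: 3.705 − -23.445 = 27.15°.
Normalise into (−180°, 180°]: 27.15° stays 27.15°.
Positive ⇒ the second point lies to the east; separation 27.150°.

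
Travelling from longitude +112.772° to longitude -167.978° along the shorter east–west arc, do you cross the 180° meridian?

Yes

Naïve |-167.978 − 112.772| = 280.75° > 180°, so the shorter arc goes the other way round — across 180°.
Signed shortest Δλ = ((-167.978 − 112.772 + 180) mod 360) − 180 = 79.25°.
Going east by 79.25° from +112.772° passes through 180° before reaching -167.978°.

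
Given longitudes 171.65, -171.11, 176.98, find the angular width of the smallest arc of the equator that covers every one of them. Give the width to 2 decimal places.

Sort the longitudes: -171.11°, +171.65°, +176.98°.
Eastward gaps between consecutive values (wrapping around): 342.76°, 5.33°, 11.91°.
Largest gap = 342.76° ⇒ minimal covering band is its complement: 360° − 342.76° = 17.24°.
Band runs from +171.65° eastward to -171.11°, crossing the antimeridian.

17.24°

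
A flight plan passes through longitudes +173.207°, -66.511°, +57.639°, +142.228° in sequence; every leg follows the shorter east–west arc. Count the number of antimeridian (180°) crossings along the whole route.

1

Leg 1: +173.207° → -66.511°, shortest Δλ = 120.282° (east) — crosses 180°.
Leg 2: -66.511° → +57.639°, shortest Δλ = 124.15° (east) — does not cross 180°.
Leg 3: +57.639° → +142.228°, shortest Δλ = 84.589° (east) — does not cross 180°.
Total crossings: 1.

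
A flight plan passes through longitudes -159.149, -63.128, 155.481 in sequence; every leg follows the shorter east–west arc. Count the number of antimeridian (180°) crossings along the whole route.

1

Leg 1: -159.149° → -63.128°, shortest Δλ = 96.021° (east) — does not cross 180°.
Leg 2: -63.128° → +155.481°, shortest Δλ = -141.391° (west) — crosses 180°.
Total crossings: 1.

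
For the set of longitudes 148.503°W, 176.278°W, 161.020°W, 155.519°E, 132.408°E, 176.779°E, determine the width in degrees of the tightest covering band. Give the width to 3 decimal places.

Sort the longitudes: -176.278°, -161.020°, -148.503°, +132.408°, +155.519°, +176.779°.
Eastward gaps between consecutive values (wrapping around): 15.258°, 12.517°, 280.911°, 23.111°, 21.260°, 6.943°.
Largest gap = 280.911° ⇒ minimal covering band is its complement: 360° − 280.911° = 79.089°.
Band runs from +132.408° eastward to -148.503°, crossing the antimeridian.

79.089°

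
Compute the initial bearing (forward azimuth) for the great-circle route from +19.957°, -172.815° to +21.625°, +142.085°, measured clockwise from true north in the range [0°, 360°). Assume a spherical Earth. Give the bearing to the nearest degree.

Δλ = 142.085 − -172.815 = 314.900°; wrapped into (−180°, 180°]: -45.100°.
θ = atan2( sin Δλ · cos φ₂ , cos φ₁ · sin φ₂ − sin φ₁ · cos φ₂ · cos Δλ )
  = atan2(-0.65848, 0.12243) = -79.467° → normalised to [0°, 360°): 280.533°.

281°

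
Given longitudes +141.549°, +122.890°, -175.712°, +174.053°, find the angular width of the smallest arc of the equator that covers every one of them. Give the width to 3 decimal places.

Sort the longitudes: -175.712°, +122.890°, +141.549°, +174.053°.
Eastward gaps between consecutive values (wrapping around): 298.602°, 18.659°, 32.504°, 10.235°.
Largest gap = 298.602° ⇒ minimal covering band is its complement: 360° − 298.602° = 61.398°.
Band runs from +122.890° eastward to -175.712°, crossing the antimeridian.

61.398°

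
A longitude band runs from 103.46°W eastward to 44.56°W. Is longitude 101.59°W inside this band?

Band width going east from -103.46° to -44.56°: ((-44.56 − -103.46) mod 360) = 58.90°.
Offset of -101.59° east of the west edge: ((-101.59 − -103.46) mod 360) = 1.87°.
1.87° ≤ 58.90° ⇒ inside.

Yes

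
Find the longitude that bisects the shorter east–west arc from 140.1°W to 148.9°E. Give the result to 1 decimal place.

Signed shortest Δλ from -140.1° to +148.9° is -71.0°.
Midpoint longitude = -140.1° + (-71.0°)/2 = -140.1° − 35.5° = -175.6°.
(The naïve average (-140.1 + +148.9)/2 = 4.4° is on the wrong side of the globe.)

175.6°W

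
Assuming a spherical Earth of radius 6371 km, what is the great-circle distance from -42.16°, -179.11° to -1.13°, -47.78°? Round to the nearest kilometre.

Δλ = -47.78 − -179.11 = 131.33°.
Δφ = -1.13 − -42.16 = 41.03°.
a = sin²(Δφ/2) + cos φ₁ · cos φ₂ · sin²(Δλ/2) = 0.738101.
c = 2·atan2(√a, √(1−a)) = 2.06713 rad → d = 6371·c ≈ 13169.66 km.

13170 km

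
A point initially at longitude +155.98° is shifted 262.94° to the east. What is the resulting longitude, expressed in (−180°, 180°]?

Start at +155.98°; shift +262.94° → +418.92°.
+418.92° lies outside (−180°, 180°]; subtract 360° → +58.92°.

+58.92°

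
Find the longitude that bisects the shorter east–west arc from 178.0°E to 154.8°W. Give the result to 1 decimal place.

168.4°W

Signed shortest Δλ from +178.0° to -154.8° is +27.2°.
Midpoint longitude = +178.0° + (+27.2°)/2 = +178.0° + 13.6° = +191.6°.
Normalise into (−180°, 180°]: -168.4°.
(The naïve average (+178.0 + -154.8)/2 = 11.6° is on the wrong side of the globe.)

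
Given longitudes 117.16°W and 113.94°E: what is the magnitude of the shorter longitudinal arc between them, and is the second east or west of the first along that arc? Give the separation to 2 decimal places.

Raw difference: 113.94 − -117.16 = 231.1°.
Normalise into (−180°, 180°]: 231.1° − 360° = -128.9°.
Negative ⇒ the second point lies to the west; separation 128.90°.

128.90° west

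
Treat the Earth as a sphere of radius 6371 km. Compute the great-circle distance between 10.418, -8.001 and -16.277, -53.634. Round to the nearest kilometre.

5832 km

Δλ = -53.634 − -8.001 = -45.633°.
Δφ = -16.277 − 10.418 = -26.695°.
a = sin²(Δφ/2) + cos φ₁ · cos φ₂ · sin²(Δλ/2) = 0.195262.
c = 2·atan2(√a, √(1−a)) = 0.91540 rad → d = 6371·c ≈ 5831.99 km.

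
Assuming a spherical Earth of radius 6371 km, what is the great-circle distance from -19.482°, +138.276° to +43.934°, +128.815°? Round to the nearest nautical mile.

3843 nmi

Δλ = 128.815 − 138.276 = -9.461°.
Δφ = 43.934 − -19.482 = 63.416°.
a = sin²(Δφ/2) + cos φ₁ · cos φ₂ · sin²(Δλ/2) = 0.280863.
c = 2·atan2(√a, √(1−a)) = 1.11712 rad → d = 6371·c ≈ 7117.16 km ≈ 3842.96 nmi.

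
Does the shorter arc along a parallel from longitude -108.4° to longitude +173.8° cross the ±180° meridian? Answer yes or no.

Naïve |173.8 − -108.4| = 282.2° > 180°, so the shorter arc goes the other way round — across 180°.
Signed shortest Δλ = ((173.8 − -108.4 + 180) mod 360) − 180 = -77.8°.
Going west by 77.8° from -108.4° passes through 180° before reaching +173.8°.

Yes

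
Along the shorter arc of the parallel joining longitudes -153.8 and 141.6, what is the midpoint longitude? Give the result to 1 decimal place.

+173.9°

Signed shortest Δλ from -153.8° to +141.6° is -64.6°.
Midpoint longitude = -153.8° + (-64.6°)/2 = -153.8° − 32.3° = -186.1°.
Normalise into (−180°, 180°]: +173.9°.
(The naïve average (-153.8 + +141.6)/2 = -6.1° is on the wrong side of the globe.)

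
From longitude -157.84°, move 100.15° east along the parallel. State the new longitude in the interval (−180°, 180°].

Start at -157.84°; shift +100.15° → -57.69°.
-57.69° already lies in (−180°, 180°].

-57.69°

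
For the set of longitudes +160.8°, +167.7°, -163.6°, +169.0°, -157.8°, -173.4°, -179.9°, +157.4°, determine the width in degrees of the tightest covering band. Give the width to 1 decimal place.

44.8°

Sort the longitudes: -179.9°, -173.4°, -163.6°, -157.8°, +157.4°, +160.8°, +167.7°, +169.0°.
Eastward gaps between consecutive values (wrapping around): 6.5°, 9.8°, 5.8°, 315.2°, 3.4°, 6.9°, 1.3°, 11.1°.
Largest gap = 315.2° ⇒ minimal covering band is its complement: 360° − 315.2° = 44.8°.
Band runs from +157.4° eastward to -157.8°, crossing the antimeridian.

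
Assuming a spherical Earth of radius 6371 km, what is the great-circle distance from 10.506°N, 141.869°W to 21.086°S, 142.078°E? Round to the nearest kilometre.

Δλ = 142.078 − -141.869 = 283.947°; wrapped into (−180°, 180°]: -76.053°.
Δφ = -21.086 − 10.506 = -31.592°.
a = sin²(Δφ/2) + cos φ₁ · cos φ₂ · sin²(Δλ/2) = 0.422242.
c = 2·atan2(√a, √(1−a)) = 1.41465 rad → d = 6371·c ≈ 9012.71 km.

9013 km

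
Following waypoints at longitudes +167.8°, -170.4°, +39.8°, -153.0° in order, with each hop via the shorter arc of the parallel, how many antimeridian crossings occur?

Leg 1: +167.8° → -170.4°, shortest Δλ = 21.8° (east) — crosses 180°.
Leg 2: -170.4° → +39.8°, shortest Δλ = -149.8° (west) — crosses 180°.
Leg 3: +39.8° → -153.0°, shortest Δλ = 167.2° (east) — crosses 180°.
Total crossings: 3.

3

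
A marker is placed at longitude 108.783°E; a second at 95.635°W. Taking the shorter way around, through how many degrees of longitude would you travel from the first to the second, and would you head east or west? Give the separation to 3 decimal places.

155.582° east

Raw difference: -95.635 − 108.783 = -204.418°.
Normalise into (−180°, 180°]: -204.418° + 360° = 155.582°.
Positive ⇒ the second point lies to the east; separation 155.582°.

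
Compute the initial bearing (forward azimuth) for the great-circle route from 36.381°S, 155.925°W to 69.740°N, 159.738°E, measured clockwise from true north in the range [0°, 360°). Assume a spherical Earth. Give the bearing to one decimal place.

Δλ = 159.738 − -155.925 = 315.663°; wrapped into (−180°, 180°]: -44.337°.
θ = atan2( sin Δλ · cos φ₂ , cos φ₁ · sin φ₂ − sin φ₁ · cos φ₂ · cos Δλ )
  = atan2(-0.24201, 0.90219) = -15.016° → normalised to [0°, 360°): 344.984°.

345.0°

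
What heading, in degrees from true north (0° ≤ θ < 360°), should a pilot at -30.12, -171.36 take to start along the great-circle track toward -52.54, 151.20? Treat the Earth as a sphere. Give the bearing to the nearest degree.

220°

Δλ = 151.20 − -171.36 = 322.56°; wrapped into (−180°, 180°]: -37.44°.
θ = atan2( sin Δλ · cos φ₂ , cos φ₁ · sin φ₂ − sin φ₁ · cos φ₂ · cos Δλ )
  = atan2(-0.36975, -0.44427) = -140.231° → normalised to [0°, 360°): 219.769°.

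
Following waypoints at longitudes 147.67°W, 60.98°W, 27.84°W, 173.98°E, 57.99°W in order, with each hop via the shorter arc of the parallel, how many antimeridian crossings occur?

2

Leg 1: -147.67° → -60.98°, shortest Δλ = 86.69° (east) — does not cross 180°.
Leg 2: -60.98° → -27.84°, shortest Δλ = 33.14° (east) — does not cross 180°.
Leg 3: -27.84° → +173.98°, shortest Δλ = -158.18° (west) — crosses 180°.
Leg 4: +173.98° → -57.99°, shortest Δλ = 128.03° (east) — crosses 180°.
Total crossings: 2.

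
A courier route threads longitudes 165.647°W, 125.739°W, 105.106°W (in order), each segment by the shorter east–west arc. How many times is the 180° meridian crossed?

Leg 1: -165.647° → -125.739°, shortest Δλ = 39.908° (east) — does not cross 180°.
Leg 2: -125.739° → -105.106°, shortest Δλ = 20.633° (east) — does not cross 180°.
Total crossings: 0.

0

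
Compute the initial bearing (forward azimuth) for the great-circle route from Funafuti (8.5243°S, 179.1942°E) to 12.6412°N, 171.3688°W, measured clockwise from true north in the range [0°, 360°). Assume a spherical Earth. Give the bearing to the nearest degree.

Δλ = -171.3688 − 179.1942 = -350.5630°; wrapped into (−180°, 180°]: 9.4370°.
θ = atan2( sin Δλ · cos φ₂ , cos φ₁ · sin φ₂ − sin φ₁ · cos φ₂ · cos Δλ )
  = atan2(0.15999, 0.35911) = 24.014° → normalised to [0°, 360°): 24.014°.

24°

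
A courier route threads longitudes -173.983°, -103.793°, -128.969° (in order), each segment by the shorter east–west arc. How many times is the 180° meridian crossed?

0

Leg 1: -173.983° → -103.793°, shortest Δλ = 70.19° (east) — does not cross 180°.
Leg 2: -103.793° → -128.969°, shortest Δλ = -25.176° (west) — does not cross 180°.
Total crossings: 0.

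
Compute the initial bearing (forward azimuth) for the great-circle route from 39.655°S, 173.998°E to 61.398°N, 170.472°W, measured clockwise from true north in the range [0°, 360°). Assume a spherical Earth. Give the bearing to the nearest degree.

Δλ = -170.472 − 173.998 = -344.470°; wrapped into (−180°, 180°]: 15.530°.
θ = atan2( sin Δλ · cos φ₂ , cos φ₁ · sin φ₂ − sin φ₁ · cos φ₂ · cos Δλ )
  = atan2(0.12817, 0.97030) = 7.525° → normalised to [0°, 360°): 7.525°.

8°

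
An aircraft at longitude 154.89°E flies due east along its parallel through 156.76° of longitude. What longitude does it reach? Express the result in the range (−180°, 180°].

48.35°W

Start at +154.89°; shift +156.76° → +311.65°.
+311.65° lies outside (−180°, 180°]; subtract 360° → -48.35°.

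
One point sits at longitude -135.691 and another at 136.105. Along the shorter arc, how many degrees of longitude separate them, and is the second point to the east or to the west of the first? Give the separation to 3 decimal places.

88.204° west

Raw difference: 136.105 − -135.691 = 271.796°.
Normalise into (−180°, 180°]: 271.796° − 360° = -88.204°.
Negative ⇒ the second point lies to the west; separation 88.204°.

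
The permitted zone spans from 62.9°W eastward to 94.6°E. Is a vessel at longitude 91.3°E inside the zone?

Band width going east from -62.9° to +94.6°: ((94.6 − -62.9) mod 360) = 157.5°.
Offset of +91.3° east of the west edge: ((91.3 − -62.9) mod 360) = 154.2°.
154.2° ≤ 157.5° ⇒ inside.

Yes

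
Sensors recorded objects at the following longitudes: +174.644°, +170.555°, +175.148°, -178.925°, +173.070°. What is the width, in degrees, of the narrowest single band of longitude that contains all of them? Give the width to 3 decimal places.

Sort the longitudes: -178.925°, +170.555°, +173.070°, +174.644°, +175.148°.
Eastward gaps between consecutive values (wrapping around): 349.480°, 2.515°, 1.574°, 0.504°, 5.927°.
Largest gap = 349.480° ⇒ minimal covering band is its complement: 360° − 349.480° = 10.520°.
Band runs from +170.555° eastward to -178.925°, crossing the antimeridian.

10.520°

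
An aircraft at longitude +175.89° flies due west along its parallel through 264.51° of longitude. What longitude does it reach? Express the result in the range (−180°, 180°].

Start at +175.89°; shift −264.51° → -88.62°.
-88.62° already lies in (−180°, 180°].

-88.62°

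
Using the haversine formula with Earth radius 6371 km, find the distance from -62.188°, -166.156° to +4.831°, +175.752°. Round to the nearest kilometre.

7610 km

Δλ = 175.752 − -166.156 = 341.908°; wrapped into (−180°, 180°]: -18.092°.
Δφ = 4.831 − -62.188 = 67.019°.
a = sin²(Δφ/2) + cos φ₁ · cos φ₂ · sin²(Δλ/2) = 0.316280.
c = 2·atan2(√a, √(1−a)) = 1.19454 rad → d = 6371·c ≈ 7610.42 km.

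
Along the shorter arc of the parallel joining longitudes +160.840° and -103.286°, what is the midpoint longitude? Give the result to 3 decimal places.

Signed shortest Δλ from +160.840° to -103.286° is +95.874°.
Midpoint longitude = +160.840° + (+95.874°)/2 = +160.840° + 47.937° = +208.777°.
Normalise into (−180°, 180°]: -151.223°.
(The naïve average (+160.840 + -103.286)/2 = 28.777° is on the wrong side of the globe.)

-151.223°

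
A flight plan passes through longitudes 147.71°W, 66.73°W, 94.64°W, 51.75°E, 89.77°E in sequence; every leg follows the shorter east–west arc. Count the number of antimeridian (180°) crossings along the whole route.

Leg 1: -147.71° → -66.73°, shortest Δλ = 80.98° (east) — does not cross 180°.
Leg 2: -66.73° → -94.64°, shortest Δλ = -27.91° (west) — does not cross 180°.
Leg 3: -94.64° → +51.75°, shortest Δλ = 146.39° (east) — does not cross 180°.
Leg 4: +51.75° → +89.77°, shortest Δλ = 38.02° (east) — does not cross 180°.
Total crossings: 0.

0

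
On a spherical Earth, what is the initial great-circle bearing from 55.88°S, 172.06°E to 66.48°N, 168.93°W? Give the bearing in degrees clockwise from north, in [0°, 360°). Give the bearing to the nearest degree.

Δλ = -168.93 − 172.06 = -340.99°; wrapped into (−180°, 180°]: 19.01°.
θ = atan2( sin Δλ · cos φ₂ , cos φ₁ · sin φ₂ − sin φ₁ · cos φ₂ · cos Δλ )
  = atan2(0.12999, 0.82668) = 8.936° → normalised to [0°, 360°): 8.936°.

9°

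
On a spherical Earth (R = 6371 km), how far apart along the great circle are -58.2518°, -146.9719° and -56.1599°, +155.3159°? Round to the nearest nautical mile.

1823 nmi

Δλ = 155.3159 − -146.9719 = 302.2878°; wrapped into (−180°, 180°]: -57.7122°.
Δφ = -56.1599 − -58.2518 = 2.0919°.
a = sin²(Δφ/2) + cos φ₁ · cos φ₂ · sin²(Δλ/2) = 0.068582.
c = 2·atan2(√a, √(1−a)) = 0.52994 rad → d = 6371·c ≈ 3376.27 km ≈ 1823.04 nmi.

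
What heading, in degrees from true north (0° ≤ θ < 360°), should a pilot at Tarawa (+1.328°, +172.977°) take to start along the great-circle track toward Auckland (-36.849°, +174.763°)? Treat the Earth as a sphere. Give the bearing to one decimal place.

177.7°

Δλ = 174.763 − 172.977 = 1.786°.
θ = atan2( sin Δλ · cos φ₂ , cos φ₁ · sin φ₂ − sin φ₁ · cos φ₂ · cos Δλ )
  = atan2(0.02494, -0.61808) = 177.689° → normalised to [0°, 360°): 177.689°.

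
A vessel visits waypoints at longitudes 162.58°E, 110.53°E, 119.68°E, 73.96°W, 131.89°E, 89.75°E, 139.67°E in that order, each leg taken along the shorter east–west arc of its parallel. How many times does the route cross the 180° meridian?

Leg 1: +162.58° → +110.53°, shortest Δλ = -52.05° (west) — does not cross 180°.
Leg 2: +110.53° → +119.68°, shortest Δλ = 9.15° (east) — does not cross 180°.
Leg 3: +119.68° → -73.96°, shortest Δλ = 166.36° (east) — crosses 180°.
Leg 4: -73.96° → +131.89°, shortest Δλ = -154.15° (west) — crosses 180°.
Leg 5: +131.89° → +89.75°, shortest Δλ = -42.14° (west) — does not cross 180°.
Leg 6: +89.75° → +139.67°, shortest Δλ = 49.92° (east) — does not cross 180°.
Total crossings: 2.

2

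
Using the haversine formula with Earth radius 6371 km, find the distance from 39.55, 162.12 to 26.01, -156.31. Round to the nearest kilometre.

4124 km

Δλ = -156.31 − 162.12 = -318.43°; wrapped into (−180°, 180°]: 41.57°.
Δφ = 26.01 − 39.55 = -13.54°.
a = sin²(Δφ/2) + cos φ₁ · cos φ₂ · sin²(Δλ/2) = 0.101161.
c = 2·atan2(√a, √(1−a)) = 0.64736 rad → d = 6371·c ≈ 4124.33 km.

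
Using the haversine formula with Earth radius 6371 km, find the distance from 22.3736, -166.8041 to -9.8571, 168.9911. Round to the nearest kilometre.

Δλ = 168.9911 − -166.8041 = 335.7952°; wrapped into (−180°, 180°]: -24.2048°.
Δφ = -9.8571 − 22.3736 = -32.2307°.
a = sin²(Δφ/2) + cos φ₁ · cos φ₂ · sin²(Δλ/2) = 0.117094.
c = 2·atan2(√a, √(1−a)) = 0.69849 rad → d = 6371·c ≈ 4450.11 km.

4450 km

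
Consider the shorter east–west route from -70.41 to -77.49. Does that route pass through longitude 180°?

Signed shortest Δλ = ((-77.49 − -70.41 + 180) mod 360) − 180 = -7.08°.
Going west by 7.08° from -70.41° reaches -77.49° without touching 180°.

No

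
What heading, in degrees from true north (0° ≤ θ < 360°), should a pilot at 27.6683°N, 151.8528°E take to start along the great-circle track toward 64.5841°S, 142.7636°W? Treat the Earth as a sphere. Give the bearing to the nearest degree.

Δλ = -142.7636 − 151.8528 = -294.6164°; wrapped into (−180°, 180°]: 65.3836°.
θ = atan2( sin Δλ · cos φ₂ , cos φ₁ · sin φ₂ − sin φ₁ · cos φ₂ · cos Δλ )
  = atan2(0.39018, -0.88295) = 156.159° → normalised to [0°, 360°): 156.159°.

156°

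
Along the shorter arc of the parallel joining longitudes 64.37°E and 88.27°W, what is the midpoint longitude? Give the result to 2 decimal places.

Signed shortest Δλ from +64.37° to -88.27° is -152.64°.
Midpoint longitude = +64.37° + (-152.64°)/2 = +64.37° − 76.32° = -11.95°.

11.95°W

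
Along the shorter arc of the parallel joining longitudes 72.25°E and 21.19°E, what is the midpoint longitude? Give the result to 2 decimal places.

Signed shortest Δλ from +72.25° to +21.19° is -51.06°.
Midpoint longitude = +72.25° + (-51.06°)/2 = +72.25° − 25.53° = +46.72°.

46.72°E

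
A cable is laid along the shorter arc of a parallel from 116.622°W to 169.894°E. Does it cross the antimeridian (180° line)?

Naïve |169.894 − -116.622| = 286.516° > 180°, so the shorter arc goes the other way round — across 180°.
Signed shortest Δλ = ((169.894 − -116.622 + 180) mod 360) − 180 = -73.484°.
Going west by 73.484° from -116.622° passes through 180° before reaching +169.894°.

Yes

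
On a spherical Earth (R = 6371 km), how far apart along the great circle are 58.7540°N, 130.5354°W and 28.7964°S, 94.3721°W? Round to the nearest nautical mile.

5558 nmi

Δλ = -94.3721 − -130.5354 = 36.1633°.
Δφ = -28.7964 − 58.7540 = -87.5504°.
a = sin²(Δφ/2) + cos φ₁ · cos φ₂ · sin²(Δλ/2) = 0.522419.
c = 2·atan2(√a, √(1−a)) = 1.61565 rad → d = 6371·c ≈ 10293.30 km ≈ 5557.94 nmi.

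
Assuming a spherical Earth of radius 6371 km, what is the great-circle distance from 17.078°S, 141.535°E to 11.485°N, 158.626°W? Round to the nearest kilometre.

7301 km

Δλ = -158.626 − 141.535 = -300.161°; wrapped into (−180°, 180°]: 59.839°.
Δφ = 11.485 − -17.078 = 28.563°.
a = sin²(Δφ/2) + cos φ₁ · cos φ₂ · sin²(Δλ/2) = 0.293907.
c = 2·atan2(√a, √(1−a)) = 1.14594 rad → d = 6371·c ≈ 7300.80 km.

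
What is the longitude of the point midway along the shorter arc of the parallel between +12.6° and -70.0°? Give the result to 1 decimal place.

-28.7°

Signed shortest Δλ from +12.6° to -70.0° is -82.6°.
Midpoint longitude = +12.6° + (-82.6°)/2 = +12.6° − 41.3° = -28.7°.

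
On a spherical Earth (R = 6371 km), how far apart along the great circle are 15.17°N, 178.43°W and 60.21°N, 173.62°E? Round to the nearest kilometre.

Δλ = 173.62 − -178.43 = 352.05°; wrapped into (−180°, 180°]: -7.95°.
Δφ = 60.21 − 15.17 = 45.04°.
a = sin²(Δφ/2) + cos φ₁ · cos φ₂ · sin²(Δλ/2) = 0.148998.
c = 2·atan2(√a, √(1−a)) = 0.79259 rad → d = 6371·c ≈ 5049.58 km.

5050 km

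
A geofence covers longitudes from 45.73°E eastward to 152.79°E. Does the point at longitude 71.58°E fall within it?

Band width going east from +45.73° to +152.79°: ((152.79 − 45.73) mod 360) = 107.06°.
Offset of +71.58° east of the west edge: ((71.58 − 45.73) mod 360) = 25.85°.
25.85° ≤ 107.06° ⇒ inside.

Yes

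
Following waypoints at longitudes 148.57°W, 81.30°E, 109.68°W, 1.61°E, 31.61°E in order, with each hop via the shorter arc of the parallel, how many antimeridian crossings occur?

Leg 1: -148.57° → +81.30°, shortest Δλ = -130.13° (west) — crosses 180°.
Leg 2: +81.30° → -109.68°, shortest Δλ = 169.02° (east) — crosses 180°.
Leg 3: -109.68° → +1.61°, shortest Δλ = 111.29° (east) — does not cross 180°.
Leg 4: +1.61° → +31.61°, shortest Δλ = 30.0° (east) — does not cross 180°.
Total crossings: 2.

2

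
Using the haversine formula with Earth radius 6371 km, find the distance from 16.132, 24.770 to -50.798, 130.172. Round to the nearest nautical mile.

Δλ = 130.172 − 24.770 = 105.402°.
Δφ = -50.798 − 16.132 = -66.930°.
a = sin²(Δφ/2) + cos φ₁ · cos φ₂ · sin²(Δλ/2) = 0.688285.
c = 2·atan2(√a, √(1−a)) = 1.95689 rad → d = 6371·c ≈ 12467.33 km ≈ 6731.82 nmi.

6732 nmi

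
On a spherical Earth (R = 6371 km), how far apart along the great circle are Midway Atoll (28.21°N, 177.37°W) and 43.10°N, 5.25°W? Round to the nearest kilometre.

12045 km

Δλ = -5.25 − -177.37 = 172.12°.
Δφ = 43.10 − 28.21 = 14.89°.
a = sin²(Δφ/2) + cos φ₁ · cos φ₂ · sin²(Δλ/2) = 0.657186.
c = 2·atan2(√a, √(1−a)) = 1.89059 rad → d = 6371·c ≈ 12044.96 km.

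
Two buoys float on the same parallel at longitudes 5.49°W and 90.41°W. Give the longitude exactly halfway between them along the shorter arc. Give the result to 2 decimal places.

47.95°W

Signed shortest Δλ from -5.49° to -90.41° is -84.92°.
Midpoint longitude = -5.49° + (-84.92°)/2 = -5.49° − 42.46° = -47.95°.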